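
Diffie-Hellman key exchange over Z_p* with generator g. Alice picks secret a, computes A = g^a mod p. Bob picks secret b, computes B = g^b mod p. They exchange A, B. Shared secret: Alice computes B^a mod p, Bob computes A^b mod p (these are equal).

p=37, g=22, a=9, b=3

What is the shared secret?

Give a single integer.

A = 22^9 mod 37  (bits of 9 = 1001)
  bit 0 = 1: r = r^2 * 22 mod 37 = 1^2 * 22 = 1*22 = 22
  bit 1 = 0: r = r^2 mod 37 = 22^2 = 3
  bit 2 = 0: r = r^2 mod 37 = 3^2 = 9
  bit 3 = 1: r = r^2 * 22 mod 37 = 9^2 * 22 = 7*22 = 6
  -> A = 6
B = 22^3 mod 37  (bits of 3 = 11)
  bit 0 = 1: r = r^2 * 22 mod 37 = 1^2 * 22 = 1*22 = 22
  bit 1 = 1: r = r^2 * 22 mod 37 = 22^2 * 22 = 3*22 = 29
  -> B = 29
s = B^a = 29^9 mod 37  (bits of 9 = 1001)
  bit 0 = 1: r = r^2 * 29 mod 37 = 1^2 * 29 = 1*29 = 29
  bit 1 = 0: r = r^2 mod 37 = 29^2 = 27
  bit 2 = 0: r = r^2 mod 37 = 27^2 = 26
  bit 3 = 1: r = r^2 * 29 mod 37 = 26^2 * 29 = 10*29 = 31
  -> s = B^a = 31

Answer: 31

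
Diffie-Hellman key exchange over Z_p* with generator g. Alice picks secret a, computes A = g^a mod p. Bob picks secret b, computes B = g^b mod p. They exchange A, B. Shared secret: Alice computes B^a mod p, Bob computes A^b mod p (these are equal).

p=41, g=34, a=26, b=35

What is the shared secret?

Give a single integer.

Answer: 32

Derivation:
A = 34^26 mod 41  (bits of 26 = 11010)
  bit 0 = 1: r = r^2 * 34 mod 41 = 1^2 * 34 = 1*34 = 34
  bit 1 = 1: r = r^2 * 34 mod 41 = 34^2 * 34 = 8*34 = 26
  bit 2 = 0: r = r^2 mod 41 = 26^2 = 20
  bit 3 = 1: r = r^2 * 34 mod 41 = 20^2 * 34 = 31*34 = 29
  bit 4 = 0: r = r^2 mod 41 = 29^2 = 21
  -> A = 21
B = 34^35 mod 41  (bits of 35 = 100011)
  bit 0 = 1: r = r^2 * 34 mod 41 = 1^2 * 34 = 1*34 = 34
  bit 1 = 0: r = r^2 mod 41 = 34^2 = 8
  bit 2 = 0: r = r^2 mod 41 = 8^2 = 23
  bit 3 = 0: r = r^2 mod 41 = 23^2 = 37
  bit 4 = 1: r = r^2 * 34 mod 41 = 37^2 * 34 = 16*34 = 11
  bit 5 = 1: r = r^2 * 34 mod 41 = 11^2 * 34 = 39*34 = 14
  -> B = 14
s = B^a = 14^26 mod 41  (bits of 26 = 11010)
  bit 0 = 1: r = r^2 * 14 mod 41 = 1^2 * 14 = 1*14 = 14
  bit 1 = 1: r = r^2 * 14 mod 41 = 14^2 * 14 = 32*14 = 38
  bit 2 = 0: r = r^2 mod 41 = 38^2 = 9
  bit 3 = 1: r = r^2 * 14 mod 41 = 9^2 * 14 = 40*14 = 27
  bit 4 = 0: r = r^2 mod 41 = 27^2 = 32
  -> s = B^a = 32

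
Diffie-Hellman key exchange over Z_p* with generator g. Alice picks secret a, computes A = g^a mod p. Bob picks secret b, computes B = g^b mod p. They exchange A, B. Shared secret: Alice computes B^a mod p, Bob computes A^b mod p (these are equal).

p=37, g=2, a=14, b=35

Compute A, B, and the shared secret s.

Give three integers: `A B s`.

A = 2^14 mod 37  (bits of 14 = 1110)
  bit 0 = 1: r = r^2 * 2 mod 37 = 1^2 * 2 = 1*2 = 2
  bit 1 = 1: r = r^2 * 2 mod 37 = 2^2 * 2 = 4*2 = 8
  bit 2 = 1: r = r^2 * 2 mod 37 = 8^2 * 2 = 27*2 = 17
  bit 3 = 0: r = r^2 mod 37 = 17^2 = 30
  -> A = 30
B = 2^35 mod 37  (bits of 35 = 100011)
  bit 0 = 1: r = r^2 * 2 mod 37 = 1^2 * 2 = 1*2 = 2
  bit 1 = 0: r = r^2 mod 37 = 2^2 = 4
  bit 2 = 0: r = r^2 mod 37 = 4^2 = 16
  bit 3 = 0: r = r^2 mod 37 = 16^2 = 34
  bit 4 = 1: r = r^2 * 2 mod 37 = 34^2 * 2 = 9*2 = 18
  bit 5 = 1: r = r^2 * 2 mod 37 = 18^2 * 2 = 28*2 = 19
  -> B = 19
s = B^a = 19^14 mod 37  (bits of 14 = 1110)
  bit 0 = 1: r = r^2 * 19 mod 37 = 1^2 * 19 = 1*19 = 19
  bit 1 = 1: r = r^2 * 19 mod 37 = 19^2 * 19 = 28*19 = 14
  bit 2 = 1: r = r^2 * 19 mod 37 = 14^2 * 19 = 11*19 = 24
  bit 3 = 0: r = r^2 mod 37 = 24^2 = 21
  -> s = B^a = 21

Answer: 30 19 21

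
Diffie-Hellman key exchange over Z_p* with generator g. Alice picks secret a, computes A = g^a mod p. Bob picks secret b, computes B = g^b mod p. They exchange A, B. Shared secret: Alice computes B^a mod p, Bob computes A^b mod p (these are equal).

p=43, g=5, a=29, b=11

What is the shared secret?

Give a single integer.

Answer: 20

Derivation:
A = 5^29 mod 43  (bits of 29 = 11101)
  bit 0 = 1: r = r^2 * 5 mod 43 = 1^2 * 5 = 1*5 = 5
  bit 1 = 1: r = r^2 * 5 mod 43 = 5^2 * 5 = 25*5 = 39
  bit 2 = 1: r = r^2 * 5 mod 43 = 39^2 * 5 = 16*5 = 37
  bit 3 = 0: r = r^2 mod 43 = 37^2 = 36
  bit 4 = 1: r = r^2 * 5 mod 43 = 36^2 * 5 = 6*5 = 30
  -> A = 30
B = 5^11 mod 43  (bits of 11 = 1011)
  bit 0 = 1: r = r^2 * 5 mod 43 = 1^2 * 5 = 1*5 = 5
  bit 1 = 0: r = r^2 mod 43 = 5^2 = 25
  bit 2 = 1: r = r^2 * 5 mod 43 = 25^2 * 5 = 23*5 = 29
  bit 3 = 1: r = r^2 * 5 mod 43 = 29^2 * 5 = 24*5 = 34
  -> B = 34
s = B^a = 34^29 mod 43  (bits of 29 = 11101)
  bit 0 = 1: r = r^2 * 34 mod 43 = 1^2 * 34 = 1*34 = 34
  bit 1 = 1: r = r^2 * 34 mod 43 = 34^2 * 34 = 38*34 = 2
  bit 2 = 1: r = r^2 * 34 mod 43 = 2^2 * 34 = 4*34 = 7
  bit 3 = 0: r = r^2 mod 43 = 7^2 = 6
  bit 4 = 1: r = r^2 * 34 mod 43 = 6^2 * 34 = 36*34 = 20
  -> s = B^a = 20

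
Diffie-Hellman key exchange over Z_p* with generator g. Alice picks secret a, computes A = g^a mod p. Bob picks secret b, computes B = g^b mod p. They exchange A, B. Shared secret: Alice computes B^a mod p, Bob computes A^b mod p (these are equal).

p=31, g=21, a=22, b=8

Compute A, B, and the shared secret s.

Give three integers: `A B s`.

A = 21^22 mod 31  (bits of 22 = 10110)
  bit 0 = 1: r = r^2 * 21 mod 31 = 1^2 * 21 = 1*21 = 21
  bit 1 = 0: r = r^2 mod 31 = 21^2 = 7
  bit 2 = 1: r = r^2 * 21 mod 31 = 7^2 * 21 = 18*21 = 6
  bit 3 = 1: r = r^2 * 21 mod 31 = 6^2 * 21 = 5*21 = 12
  bit 4 = 0: r = r^2 mod 31 = 12^2 = 20
  -> A = 20
B = 21^8 mod 31  (bits of 8 = 1000)
  bit 0 = 1: r = r^2 * 21 mod 31 = 1^2 * 21 = 1*21 = 21
  bit 1 = 0: r = r^2 mod 31 = 21^2 = 7
  bit 2 = 0: r = r^2 mod 31 = 7^2 = 18
  bit 3 = 0: r = r^2 mod 31 = 18^2 = 14
  -> B = 14
s = B^a = 14^22 mod 31  (bits of 22 = 10110)
  bit 0 = 1: r = r^2 * 14 mod 31 = 1^2 * 14 = 1*14 = 14
  bit 1 = 0: r = r^2 mod 31 = 14^2 = 10
  bit 2 = 1: r = r^2 * 14 mod 31 = 10^2 * 14 = 7*14 = 5
  bit 3 = 1: r = r^2 * 14 mod 31 = 5^2 * 14 = 25*14 = 9
  bit 4 = 0: r = r^2 mod 31 = 9^2 = 19
  -> s = B^a = 19

Answer: 20 14 19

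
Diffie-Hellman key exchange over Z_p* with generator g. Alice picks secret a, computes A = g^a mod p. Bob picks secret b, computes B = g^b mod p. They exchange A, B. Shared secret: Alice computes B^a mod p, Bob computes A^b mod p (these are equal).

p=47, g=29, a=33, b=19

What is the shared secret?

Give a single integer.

Answer: 31

Derivation:
A = 29^33 mod 47  (bits of 33 = 100001)
  bit 0 = 1: r = r^2 * 29 mod 47 = 1^2 * 29 = 1*29 = 29
  bit 1 = 0: r = r^2 mod 47 = 29^2 = 42
  bit 2 = 0: r = r^2 mod 47 = 42^2 = 25
  bit 3 = 0: r = r^2 mod 47 = 25^2 = 14
  bit 4 = 0: r = r^2 mod 47 = 14^2 = 8
  bit 5 = 1: r = r^2 * 29 mod 47 = 8^2 * 29 = 17*29 = 23
  -> A = 23
B = 29^19 mod 47  (bits of 19 = 10011)
  bit 0 = 1: r = r^2 * 29 mod 47 = 1^2 * 29 = 1*29 = 29
  bit 1 = 0: r = r^2 mod 47 = 29^2 = 42
  bit 2 = 0: r = r^2 mod 47 = 42^2 = 25
  bit 3 = 1: r = r^2 * 29 mod 47 = 25^2 * 29 = 14*29 = 30
  bit 4 = 1: r = r^2 * 29 mod 47 = 30^2 * 29 = 7*29 = 15
  -> B = 15
s = B^a = 15^33 mod 47  (bits of 33 = 100001)
  bit 0 = 1: r = r^2 * 15 mod 47 = 1^2 * 15 = 1*15 = 15
  bit 1 = 0: r = r^2 mod 47 = 15^2 = 37
  bit 2 = 0: r = r^2 mod 47 = 37^2 = 6
  bit 3 = 0: r = r^2 mod 47 = 6^2 = 36
  bit 4 = 0: r = r^2 mod 47 = 36^2 = 27
  bit 5 = 1: r = r^2 * 15 mod 47 = 27^2 * 15 = 24*15 = 31
  -> s = B^a = 31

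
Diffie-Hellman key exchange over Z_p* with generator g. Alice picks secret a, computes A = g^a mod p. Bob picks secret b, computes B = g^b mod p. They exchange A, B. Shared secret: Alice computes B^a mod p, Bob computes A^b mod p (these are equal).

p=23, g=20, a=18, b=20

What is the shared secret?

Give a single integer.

A = 20^18 mod 23  (bits of 18 = 10010)
  bit 0 = 1: r = r^2 * 20 mod 23 = 1^2 * 20 = 1*20 = 20
  bit 1 = 0: r = r^2 mod 23 = 20^2 = 9
  bit 2 = 0: r = r^2 mod 23 = 9^2 = 12
  bit 3 = 1: r = r^2 * 20 mod 23 = 12^2 * 20 = 6*20 = 5
  bit 4 = 0: r = r^2 mod 23 = 5^2 = 2
  -> A = 2
B = 20^20 mod 23  (bits of 20 = 10100)
  bit 0 = 1: r = r^2 * 20 mod 23 = 1^2 * 20 = 1*20 = 20
  bit 1 = 0: r = r^2 mod 23 = 20^2 = 9
  bit 2 = 1: r = r^2 * 20 mod 23 = 9^2 * 20 = 12*20 = 10
  bit 3 = 0: r = r^2 mod 23 = 10^2 = 8
  bit 4 = 0: r = r^2 mod 23 = 8^2 = 18
  -> B = 18
s = B^a = 18^18 mod 23  (bits of 18 = 10010)
  bit 0 = 1: r = r^2 * 18 mod 23 = 1^2 * 18 = 1*18 = 18
  bit 1 = 0: r = r^2 mod 23 = 18^2 = 2
  bit 2 = 0: r = r^2 mod 23 = 2^2 = 4
  bit 3 = 1: r = r^2 * 18 mod 23 = 4^2 * 18 = 16*18 = 12
  bit 4 = 0: r = r^2 mod 23 = 12^2 = 6
  -> s = B^a = 6

Answer: 6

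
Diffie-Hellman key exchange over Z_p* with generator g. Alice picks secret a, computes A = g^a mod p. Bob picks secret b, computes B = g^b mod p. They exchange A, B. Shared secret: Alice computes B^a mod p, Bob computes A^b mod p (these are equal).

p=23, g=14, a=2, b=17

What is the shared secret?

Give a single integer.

Answer: 9

Derivation:
A = 14^2 mod 23  (bits of 2 = 10)
  bit 0 = 1: r = r^2 * 14 mod 23 = 1^2 * 14 = 1*14 = 14
  bit 1 = 0: r = r^2 mod 23 = 14^2 = 12
  -> A = 12
B = 14^17 mod 23  (bits of 17 = 10001)
  bit 0 = 1: r = r^2 * 14 mod 23 = 1^2 * 14 = 1*14 = 14
  bit 1 = 0: r = r^2 mod 23 = 14^2 = 12
  bit 2 = 0: r = r^2 mod 23 = 12^2 = 6
  bit 3 = 0: r = r^2 mod 23 = 6^2 = 13
  bit 4 = 1: r = r^2 * 14 mod 23 = 13^2 * 14 = 8*14 = 20
  -> B = 20
s = B^a = 20^2 mod 23  (bits of 2 = 10)
  bit 0 = 1: r = r^2 * 20 mod 23 = 1^2 * 20 = 1*20 = 20
  bit 1 = 0: r = r^2 mod 23 = 20^2 = 9
  -> s = B^a = 9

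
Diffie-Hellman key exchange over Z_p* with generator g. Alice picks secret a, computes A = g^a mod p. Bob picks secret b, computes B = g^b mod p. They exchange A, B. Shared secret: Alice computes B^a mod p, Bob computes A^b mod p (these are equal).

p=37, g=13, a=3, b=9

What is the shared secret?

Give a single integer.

A = 13^3 mod 37  (bits of 3 = 11)
  bit 0 = 1: r = r^2 * 13 mod 37 = 1^2 * 13 = 1*13 = 13
  bit 1 = 1: r = r^2 * 13 mod 37 = 13^2 * 13 = 21*13 = 14
  -> A = 14
B = 13^9 mod 37  (bits of 9 = 1001)
  bit 0 = 1: r = r^2 * 13 mod 37 = 1^2 * 13 = 1*13 = 13
  bit 1 = 0: r = r^2 mod 37 = 13^2 = 21
  bit 2 = 0: r = r^2 mod 37 = 21^2 = 34
  bit 3 = 1: r = r^2 * 13 mod 37 = 34^2 * 13 = 9*13 = 6
  -> B = 6
s = B^a = 6^3 mod 37  (bits of 3 = 11)
  bit 0 = 1: r = r^2 * 6 mod 37 = 1^2 * 6 = 1*6 = 6
  bit 1 = 1: r = r^2 * 6 mod 37 = 6^2 * 6 = 36*6 = 31
  -> s = B^a = 31

Answer: 31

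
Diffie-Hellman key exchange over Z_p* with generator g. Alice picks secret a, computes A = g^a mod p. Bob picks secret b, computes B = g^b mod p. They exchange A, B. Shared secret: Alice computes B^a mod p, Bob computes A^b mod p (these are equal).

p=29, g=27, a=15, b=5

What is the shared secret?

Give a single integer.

Answer: 3

Derivation:
A = 27^15 mod 29  (bits of 15 = 1111)
  bit 0 = 1: r = r^2 * 27 mod 29 = 1^2 * 27 = 1*27 = 27
  bit 1 = 1: r = r^2 * 27 mod 29 = 27^2 * 27 = 4*27 = 21
  bit 2 = 1: r = r^2 * 27 mod 29 = 21^2 * 27 = 6*27 = 17
  bit 3 = 1: r = r^2 * 27 mod 29 = 17^2 * 27 = 28*27 = 2
  -> A = 2
B = 27^5 mod 29  (bits of 5 = 101)
  bit 0 = 1: r = r^2 * 27 mod 29 = 1^2 * 27 = 1*27 = 27
  bit 1 = 0: r = r^2 mod 29 = 27^2 = 4
  bit 2 = 1: r = r^2 * 27 mod 29 = 4^2 * 27 = 16*27 = 26
  -> B = 26
s = B^a = 26^15 mod 29  (bits of 15 = 1111)
  bit 0 = 1: r = r^2 * 26 mod 29 = 1^2 * 26 = 1*26 = 26
  bit 1 = 1: r = r^2 * 26 mod 29 = 26^2 * 26 = 9*26 = 2
  bit 2 = 1: r = r^2 * 26 mod 29 = 2^2 * 26 = 4*26 = 17
  bit 3 = 1: r = r^2 * 26 mod 29 = 17^2 * 26 = 28*26 = 3
  -> s = B^a = 3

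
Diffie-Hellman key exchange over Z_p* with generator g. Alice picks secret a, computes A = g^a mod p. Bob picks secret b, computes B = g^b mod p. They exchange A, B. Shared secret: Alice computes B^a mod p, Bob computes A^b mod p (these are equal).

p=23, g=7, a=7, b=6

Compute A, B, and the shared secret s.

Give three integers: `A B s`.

A = 7^7 mod 23  (bits of 7 = 111)
  bit 0 = 1: r = r^2 * 7 mod 23 = 1^2 * 7 = 1*7 = 7
  bit 1 = 1: r = r^2 * 7 mod 23 = 7^2 * 7 = 3*7 = 21
  bit 2 = 1: r = r^2 * 7 mod 23 = 21^2 * 7 = 4*7 = 5
  -> A = 5
B = 7^6 mod 23  (bits of 6 = 110)
  bit 0 = 1: r = r^2 * 7 mod 23 = 1^2 * 7 = 1*7 = 7
  bit 1 = 1: r = r^2 * 7 mod 23 = 7^2 * 7 = 3*7 = 21
  bit 2 = 0: r = r^2 mod 23 = 21^2 = 4
  -> B = 4
s = B^a = 4^7 mod 23  (bits of 7 = 111)
  bit 0 = 1: r = r^2 * 4 mod 23 = 1^2 * 4 = 1*4 = 4
  bit 1 = 1: r = r^2 * 4 mod 23 = 4^2 * 4 = 16*4 = 18
  bit 2 = 1: r = r^2 * 4 mod 23 = 18^2 * 4 = 2*4 = 8
  -> s = B^a = 8

Answer: 5 4 8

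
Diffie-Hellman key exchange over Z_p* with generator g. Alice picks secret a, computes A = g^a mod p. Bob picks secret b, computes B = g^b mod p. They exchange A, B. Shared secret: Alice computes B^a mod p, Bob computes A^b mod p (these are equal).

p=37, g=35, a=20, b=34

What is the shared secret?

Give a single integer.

A = 35^20 mod 37  (bits of 20 = 10100)
  bit 0 = 1: r = r^2 * 35 mod 37 = 1^2 * 35 = 1*35 = 35
  bit 1 = 0: r = r^2 mod 37 = 35^2 = 4
  bit 2 = 1: r = r^2 * 35 mod 37 = 4^2 * 35 = 16*35 = 5
  bit 3 = 0: r = r^2 mod 37 = 5^2 = 25
  bit 4 = 0: r = r^2 mod 37 = 25^2 = 33
  -> A = 33
B = 35^34 mod 37  (bits of 34 = 100010)
  bit 0 = 1: r = r^2 * 35 mod 37 = 1^2 * 35 = 1*35 = 35
  bit 1 = 0: r = r^2 mod 37 = 35^2 = 4
  bit 2 = 0: r = r^2 mod 37 = 4^2 = 16
  bit 3 = 0: r = r^2 mod 37 = 16^2 = 34
  bit 4 = 1: r = r^2 * 35 mod 37 = 34^2 * 35 = 9*35 = 19
  bit 5 = 0: r = r^2 mod 37 = 19^2 = 28
  -> B = 28
s = B^a = 28^20 mod 37  (bits of 20 = 10100)
  bit 0 = 1: r = r^2 * 28 mod 37 = 1^2 * 28 = 1*28 = 28
  bit 1 = 0: r = r^2 mod 37 = 28^2 = 7
  bit 2 = 1: r = r^2 * 28 mod 37 = 7^2 * 28 = 12*28 = 3
  bit 3 = 0: r = r^2 mod 37 = 3^2 = 9
  bit 4 = 0: r = r^2 mod 37 = 9^2 = 7
  -> s = B^a = 7

Answer: 7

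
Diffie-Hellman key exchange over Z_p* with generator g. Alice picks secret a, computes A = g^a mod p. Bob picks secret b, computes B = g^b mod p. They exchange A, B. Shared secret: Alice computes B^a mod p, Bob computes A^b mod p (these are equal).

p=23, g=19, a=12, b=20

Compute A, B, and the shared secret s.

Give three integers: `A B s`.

A = 19^12 mod 23  (bits of 12 = 1100)
  bit 0 = 1: r = r^2 * 19 mod 23 = 1^2 * 19 = 1*19 = 19
  bit 1 = 1: r = r^2 * 19 mod 23 = 19^2 * 19 = 16*19 = 5
  bit 2 = 0: r = r^2 mod 23 = 5^2 = 2
  bit 3 = 0: r = r^2 mod 23 = 2^2 = 4
  -> A = 4
B = 19^20 mod 23  (bits of 20 = 10100)
  bit 0 = 1: r = r^2 * 19 mod 23 = 1^2 * 19 = 1*19 = 19
  bit 1 = 0: r = r^2 mod 23 = 19^2 = 16
  bit 2 = 1: r = r^2 * 19 mod 23 = 16^2 * 19 = 3*19 = 11
  bit 3 = 0: r = r^2 mod 23 = 11^2 = 6
  bit 4 = 0: r = r^2 mod 23 = 6^2 = 13
  -> B = 13
s = B^a = 13^12 mod 23  (bits of 12 = 1100)
  bit 0 = 1: r = r^2 * 13 mod 23 = 1^2 * 13 = 1*13 = 13
  bit 1 = 1: r = r^2 * 13 mod 23 = 13^2 * 13 = 8*13 = 12
  bit 2 = 0: r = r^2 mod 23 = 12^2 = 6
  bit 3 = 0: r = r^2 mod 23 = 6^2 = 13
  -> s = B^a = 13

Answer: 4 13 13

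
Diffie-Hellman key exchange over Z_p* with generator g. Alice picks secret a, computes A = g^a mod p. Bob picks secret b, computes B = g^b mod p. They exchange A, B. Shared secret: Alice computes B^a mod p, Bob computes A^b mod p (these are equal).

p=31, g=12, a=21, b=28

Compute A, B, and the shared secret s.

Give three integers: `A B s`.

A = 12^21 mod 31  (bits of 21 = 10101)
  bit 0 = 1: r = r^2 * 12 mod 31 = 1^2 * 12 = 1*12 = 12
  bit 1 = 0: r = r^2 mod 31 = 12^2 = 20
  bit 2 = 1: r = r^2 * 12 mod 31 = 20^2 * 12 = 28*12 = 26
  bit 3 = 0: r = r^2 mod 31 = 26^2 = 25
  bit 4 = 1: r = r^2 * 12 mod 31 = 25^2 * 12 = 5*12 = 29
  -> A = 29
B = 12^28 mod 31  (bits of 28 = 11100)
  bit 0 = 1: r = r^2 * 12 mod 31 = 1^2 * 12 = 1*12 = 12
  bit 1 = 1: r = r^2 * 12 mod 31 = 12^2 * 12 = 20*12 = 23
  bit 2 = 1: r = r^2 * 12 mod 31 = 23^2 * 12 = 2*12 = 24
  bit 3 = 0: r = r^2 mod 31 = 24^2 = 18
  bit 4 = 0: r = r^2 mod 31 = 18^2 = 14
  -> B = 14
s = B^a = 14^21 mod 31  (bits of 21 = 10101)
  bit 0 = 1: r = r^2 * 14 mod 31 = 1^2 * 14 = 1*14 = 14
  bit 1 = 0: r = r^2 mod 31 = 14^2 = 10
  bit 2 = 1: r = r^2 * 14 mod 31 = 10^2 * 14 = 7*14 = 5
  bit 3 = 0: r = r^2 mod 31 = 5^2 = 25
  bit 4 = 1: r = r^2 * 14 mod 31 = 25^2 * 14 = 5*14 = 8
  -> s = B^a = 8

Answer: 29 14 8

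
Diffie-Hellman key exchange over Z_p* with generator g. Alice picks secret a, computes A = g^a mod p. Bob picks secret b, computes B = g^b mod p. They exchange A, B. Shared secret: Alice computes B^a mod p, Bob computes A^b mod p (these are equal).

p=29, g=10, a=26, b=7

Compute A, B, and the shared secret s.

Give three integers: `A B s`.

Answer: 9 17 28

Derivation:
A = 10^26 mod 29  (bits of 26 = 11010)
  bit 0 = 1: r = r^2 * 10 mod 29 = 1^2 * 10 = 1*10 = 10
  bit 1 = 1: r = r^2 * 10 mod 29 = 10^2 * 10 = 13*10 = 14
  bit 2 = 0: r = r^2 mod 29 = 14^2 = 22
  bit 3 = 1: r = r^2 * 10 mod 29 = 22^2 * 10 = 20*10 = 26
  bit 4 = 0: r = r^2 mod 29 = 26^2 = 9
  -> A = 9
B = 10^7 mod 29  (bits of 7 = 111)
  bit 0 = 1: r = r^2 * 10 mod 29 = 1^2 * 10 = 1*10 = 10
  bit 1 = 1: r = r^2 * 10 mod 29 = 10^2 * 10 = 13*10 = 14
  bit 2 = 1: r = r^2 * 10 mod 29 = 14^2 * 10 = 22*10 = 17
  -> B = 17
s = B^a = 17^26 mod 29  (bits of 26 = 11010)
  bit 0 = 1: r = r^2 * 17 mod 29 = 1^2 * 17 = 1*17 = 17
  bit 1 = 1: r = r^2 * 17 mod 29 = 17^2 * 17 = 28*17 = 12
  bit 2 = 0: r = r^2 mod 29 = 12^2 = 28
  bit 3 = 1: r = r^2 * 17 mod 29 = 28^2 * 17 = 1*17 = 17
  bit 4 = 0: r = r^2 mod 29 = 17^2 = 28
  -> s = B^a = 28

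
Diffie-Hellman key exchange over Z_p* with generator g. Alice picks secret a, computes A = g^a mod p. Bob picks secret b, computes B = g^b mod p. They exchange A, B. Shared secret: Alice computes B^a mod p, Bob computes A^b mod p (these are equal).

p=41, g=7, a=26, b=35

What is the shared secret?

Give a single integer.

A = 7^26 mod 41  (bits of 26 = 11010)
  bit 0 = 1: r = r^2 * 7 mod 41 = 1^2 * 7 = 1*7 = 7
  bit 1 = 1: r = r^2 * 7 mod 41 = 7^2 * 7 = 8*7 = 15
  bit 2 = 0: r = r^2 mod 41 = 15^2 = 20
  bit 3 = 1: r = r^2 * 7 mod 41 = 20^2 * 7 = 31*7 = 12
  bit 4 = 0: r = r^2 mod 41 = 12^2 = 21
  -> A = 21
B = 7^35 mod 41  (bits of 35 = 100011)
  bit 0 = 1: r = r^2 * 7 mod 41 = 1^2 * 7 = 1*7 = 7
  bit 1 = 0: r = r^2 mod 41 = 7^2 = 8
  bit 2 = 0: r = r^2 mod 41 = 8^2 = 23
  bit 3 = 0: r = r^2 mod 41 = 23^2 = 37
  bit 4 = 1: r = r^2 * 7 mod 41 = 37^2 * 7 = 16*7 = 30
  bit 5 = 1: r = r^2 * 7 mod 41 = 30^2 * 7 = 39*7 = 27
  -> B = 27
s = B^a = 27^26 mod 41  (bits of 26 = 11010)
  bit 0 = 1: r = r^2 * 27 mod 41 = 1^2 * 27 = 1*27 = 27
  bit 1 = 1: r = r^2 * 27 mod 41 = 27^2 * 27 = 32*27 = 3
  bit 2 = 0: r = r^2 mod 41 = 3^2 = 9
  bit 3 = 1: r = r^2 * 27 mod 41 = 9^2 * 27 = 40*27 = 14
  bit 4 = 0: r = r^2 mod 41 = 14^2 = 32
  -> s = B^a = 32

Answer: 32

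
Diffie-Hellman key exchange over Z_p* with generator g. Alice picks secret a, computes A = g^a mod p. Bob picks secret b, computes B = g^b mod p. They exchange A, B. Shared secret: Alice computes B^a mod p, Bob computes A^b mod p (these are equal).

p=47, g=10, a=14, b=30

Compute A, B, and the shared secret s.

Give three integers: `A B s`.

A = 10^14 mod 47  (bits of 14 = 1110)
  bit 0 = 1: r = r^2 * 10 mod 47 = 1^2 * 10 = 1*10 = 10
  bit 1 = 1: r = r^2 * 10 mod 47 = 10^2 * 10 = 6*10 = 13
  bit 2 = 1: r = r^2 * 10 mod 47 = 13^2 * 10 = 28*10 = 45
  bit 3 = 0: r = r^2 mod 47 = 45^2 = 4
  -> A = 4
B = 10^30 mod 47  (bits of 30 = 11110)
  bit 0 = 1: r = r^2 * 10 mod 47 = 1^2 * 10 = 1*10 = 10
  bit 1 = 1: r = r^2 * 10 mod 47 = 10^2 * 10 = 6*10 = 13
  bit 2 = 1: r = r^2 * 10 mod 47 = 13^2 * 10 = 28*10 = 45
  bit 3 = 1: r = r^2 * 10 mod 47 = 45^2 * 10 = 4*10 = 40
  bit 4 = 0: r = r^2 mod 47 = 40^2 = 2
  -> B = 2
s = B^a = 2^14 mod 47  (bits of 14 = 1110)
  bit 0 = 1: r = r^2 * 2 mod 47 = 1^2 * 2 = 1*2 = 2
  bit 1 = 1: r = r^2 * 2 mod 47 = 2^2 * 2 = 4*2 = 8
  bit 2 = 1: r = r^2 * 2 mod 47 = 8^2 * 2 = 17*2 = 34
  bit 3 = 0: r = r^2 mod 47 = 34^2 = 28
  -> s = B^a = 28

Answer: 4 2 28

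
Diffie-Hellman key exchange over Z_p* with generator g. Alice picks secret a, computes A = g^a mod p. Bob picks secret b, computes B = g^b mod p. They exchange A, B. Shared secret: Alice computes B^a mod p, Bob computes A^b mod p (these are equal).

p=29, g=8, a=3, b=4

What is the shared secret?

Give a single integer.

Answer: 24

Derivation:
A = 8^3 mod 29  (bits of 3 = 11)
  bit 0 = 1: r = r^2 * 8 mod 29 = 1^2 * 8 = 1*8 = 8
  bit 1 = 1: r = r^2 * 8 mod 29 = 8^2 * 8 = 6*8 = 19
  -> A = 19
B = 8^4 mod 29  (bits of 4 = 100)
  bit 0 = 1: r = r^2 * 8 mod 29 = 1^2 * 8 = 1*8 = 8
  bit 1 = 0: r = r^2 mod 29 = 8^2 = 6
  bit 2 = 0: r = r^2 mod 29 = 6^2 = 7
  -> B = 7
s = B^a = 7^3 mod 29  (bits of 3 = 11)
  bit 0 = 1: r = r^2 * 7 mod 29 = 1^2 * 7 = 1*7 = 7
  bit 1 = 1: r = r^2 * 7 mod 29 = 7^2 * 7 = 20*7 = 24
  -> s = B^a = 24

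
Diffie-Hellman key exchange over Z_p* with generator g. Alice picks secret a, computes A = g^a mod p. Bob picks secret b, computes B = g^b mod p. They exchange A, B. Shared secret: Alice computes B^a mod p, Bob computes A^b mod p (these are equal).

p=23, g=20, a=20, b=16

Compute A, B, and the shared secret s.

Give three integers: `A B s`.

A = 20^20 mod 23  (bits of 20 = 10100)
  bit 0 = 1: r = r^2 * 20 mod 23 = 1^2 * 20 = 1*20 = 20
  bit 1 = 0: r = r^2 mod 23 = 20^2 = 9
  bit 2 = 1: r = r^2 * 20 mod 23 = 9^2 * 20 = 12*20 = 10
  bit 3 = 0: r = r^2 mod 23 = 10^2 = 8
  bit 4 = 0: r = r^2 mod 23 = 8^2 = 18
  -> A = 18
B = 20^16 mod 23  (bits of 16 = 10000)
  bit 0 = 1: r = r^2 * 20 mod 23 = 1^2 * 20 = 1*20 = 20
  bit 1 = 0: r = r^2 mod 23 = 20^2 = 9
  bit 2 = 0: r = r^2 mod 23 = 9^2 = 12
  bit 3 = 0: r = r^2 mod 23 = 12^2 = 6
  bit 4 = 0: r = r^2 mod 23 = 6^2 = 13
  -> B = 13
s = B^a = 13^20 mod 23  (bits of 20 = 10100)
  bit 0 = 1: r = r^2 * 13 mod 23 = 1^2 * 13 = 1*13 = 13
  bit 1 = 0: r = r^2 mod 23 = 13^2 = 8
  bit 2 = 1: r = r^2 * 13 mod 23 = 8^2 * 13 = 18*13 = 4
  bit 3 = 0: r = r^2 mod 23 = 4^2 = 16
  bit 4 = 0: r = r^2 mod 23 = 16^2 = 3
  -> s = B^a = 3

Answer: 18 13 3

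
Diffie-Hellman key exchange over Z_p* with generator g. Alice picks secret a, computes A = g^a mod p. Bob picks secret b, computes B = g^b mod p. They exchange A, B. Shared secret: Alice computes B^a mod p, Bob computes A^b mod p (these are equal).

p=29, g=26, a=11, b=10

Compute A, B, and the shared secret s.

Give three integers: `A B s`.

A = 26^11 mod 29  (bits of 11 = 1011)
  bit 0 = 1: r = r^2 * 26 mod 29 = 1^2 * 26 = 1*26 = 26
  bit 1 = 0: r = r^2 mod 29 = 26^2 = 9
  bit 2 = 1: r = r^2 * 26 mod 29 = 9^2 * 26 = 23*26 = 18
  bit 3 = 1: r = r^2 * 26 mod 29 = 18^2 * 26 = 5*26 = 14
  -> A = 14
B = 26^10 mod 29  (bits of 10 = 1010)
  bit 0 = 1: r = r^2 * 26 mod 29 = 1^2 * 26 = 1*26 = 26
  bit 1 = 0: r = r^2 mod 29 = 26^2 = 9
  bit 2 = 1: r = r^2 * 26 mod 29 = 9^2 * 26 = 23*26 = 18
  bit 3 = 0: r = r^2 mod 29 = 18^2 = 5
  -> B = 5
s = B^a = 5^11 mod 29  (bits of 11 = 1011)
  bit 0 = 1: r = r^2 * 5 mod 29 = 1^2 * 5 = 1*5 = 5
  bit 1 = 0: r = r^2 mod 29 = 5^2 = 25
  bit 2 = 1: r = r^2 * 5 mod 29 = 25^2 * 5 = 16*5 = 22
  bit 3 = 1: r = r^2 * 5 mod 29 = 22^2 * 5 = 20*5 = 13
  -> s = B^a = 13

Answer: 14 5 13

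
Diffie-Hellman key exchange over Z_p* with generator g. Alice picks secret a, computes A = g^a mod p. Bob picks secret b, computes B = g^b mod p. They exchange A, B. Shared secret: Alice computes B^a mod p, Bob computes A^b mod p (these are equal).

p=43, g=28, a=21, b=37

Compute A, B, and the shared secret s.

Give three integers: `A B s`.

Answer: 42 26 42

Derivation:
A = 28^21 mod 43  (bits of 21 = 10101)
  bit 0 = 1: r = r^2 * 28 mod 43 = 1^2 * 28 = 1*28 = 28
  bit 1 = 0: r = r^2 mod 43 = 28^2 = 10
  bit 2 = 1: r = r^2 * 28 mod 43 = 10^2 * 28 = 14*28 = 5
  bit 3 = 0: r = r^2 mod 43 = 5^2 = 25
  bit 4 = 1: r = r^2 * 28 mod 43 = 25^2 * 28 = 23*28 = 42
  -> A = 42
B = 28^37 mod 43  (bits of 37 = 100101)
  bit 0 = 1: r = r^2 * 28 mod 43 = 1^2 * 28 = 1*28 = 28
  bit 1 = 0: r = r^2 mod 43 = 28^2 = 10
  bit 2 = 0: r = r^2 mod 43 = 10^2 = 14
  bit 3 = 1: r = r^2 * 28 mod 43 = 14^2 * 28 = 24*28 = 27
  bit 4 = 0: r = r^2 mod 43 = 27^2 = 41
  bit 5 = 1: r = r^2 * 28 mod 43 = 41^2 * 28 = 4*28 = 26
  -> B = 26
s = B^a = 26^21 mod 43  (bits of 21 = 10101)
  bit 0 = 1: r = r^2 * 26 mod 43 = 1^2 * 26 = 1*26 = 26
  bit 1 = 0: r = r^2 mod 43 = 26^2 = 31
  bit 2 = 1: r = r^2 * 26 mod 43 = 31^2 * 26 = 15*26 = 3
  bit 3 = 0: r = r^2 mod 43 = 3^2 = 9
  bit 4 = 1: r = r^2 * 26 mod 43 = 9^2 * 26 = 38*26 = 42
  -> s = B^a = 42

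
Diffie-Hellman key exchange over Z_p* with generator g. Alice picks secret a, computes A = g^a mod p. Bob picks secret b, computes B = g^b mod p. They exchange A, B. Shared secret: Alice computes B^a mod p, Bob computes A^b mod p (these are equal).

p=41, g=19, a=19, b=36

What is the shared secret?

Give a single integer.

Answer: 23

Derivation:
A = 19^19 mod 41  (bits of 19 = 10011)
  bit 0 = 1: r = r^2 * 19 mod 41 = 1^2 * 19 = 1*19 = 19
  bit 1 = 0: r = r^2 mod 41 = 19^2 = 33
  bit 2 = 0: r = r^2 mod 41 = 33^2 = 23
  bit 3 = 1: r = r^2 * 19 mod 41 = 23^2 * 19 = 37*19 = 6
  bit 4 = 1: r = r^2 * 19 mod 41 = 6^2 * 19 = 36*19 = 28
  -> A = 28
B = 19^36 mod 41  (bits of 36 = 100100)
  bit 0 = 1: r = r^2 * 19 mod 41 = 1^2 * 19 = 1*19 = 19
  bit 1 = 0: r = r^2 mod 41 = 19^2 = 33
  bit 2 = 0: r = r^2 mod 41 = 33^2 = 23
  bit 3 = 1: r = r^2 * 19 mod 41 = 23^2 * 19 = 37*19 = 6
  bit 4 = 0: r = r^2 mod 41 = 6^2 = 36
  bit 5 = 0: r = r^2 mod 41 = 36^2 = 25
  -> B = 25
s = B^a = 25^19 mod 41  (bits of 19 = 10011)
  bit 0 = 1: r = r^2 * 25 mod 41 = 1^2 * 25 = 1*25 = 25
  bit 1 = 0: r = r^2 mod 41 = 25^2 = 10
  bit 2 = 0: r = r^2 mod 41 = 10^2 = 18
  bit 3 = 1: r = r^2 * 25 mod 41 = 18^2 * 25 = 37*25 = 23
  bit 4 = 1: r = r^2 * 25 mod 41 = 23^2 * 25 = 37*25 = 23
  -> s = B^a = 23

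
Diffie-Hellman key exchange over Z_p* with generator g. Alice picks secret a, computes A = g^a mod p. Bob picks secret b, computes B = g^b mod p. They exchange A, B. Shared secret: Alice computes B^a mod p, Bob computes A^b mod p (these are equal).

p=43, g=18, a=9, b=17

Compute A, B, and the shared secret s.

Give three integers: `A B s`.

A = 18^9 mod 43  (bits of 9 = 1001)
  bit 0 = 1: r = r^2 * 18 mod 43 = 1^2 * 18 = 1*18 = 18
  bit 1 = 0: r = r^2 mod 43 = 18^2 = 23
  bit 2 = 0: r = r^2 mod 43 = 23^2 = 13
  bit 3 = 1: r = r^2 * 18 mod 43 = 13^2 * 18 = 40*18 = 32
  -> A = 32
B = 18^17 mod 43  (bits of 17 = 10001)
  bit 0 = 1: r = r^2 * 18 mod 43 = 1^2 * 18 = 1*18 = 18
  bit 1 = 0: r = r^2 mod 43 = 18^2 = 23
  bit 2 = 0: r = r^2 mod 43 = 23^2 = 13
  bit 3 = 0: r = r^2 mod 43 = 13^2 = 40
  bit 4 = 1: r = r^2 * 18 mod 43 = 40^2 * 18 = 9*18 = 33
  -> B = 33
s = B^a = 33^9 mod 43  (bits of 9 = 1001)
  bit 0 = 1: r = r^2 * 33 mod 43 = 1^2 * 33 = 1*33 = 33
  bit 1 = 0: r = r^2 mod 43 = 33^2 = 14
  bit 2 = 0: r = r^2 mod 43 = 14^2 = 24
  bit 3 = 1: r = r^2 * 33 mod 43 = 24^2 * 33 = 17*33 = 2
  -> s = B^a = 2

Answer: 32 33 2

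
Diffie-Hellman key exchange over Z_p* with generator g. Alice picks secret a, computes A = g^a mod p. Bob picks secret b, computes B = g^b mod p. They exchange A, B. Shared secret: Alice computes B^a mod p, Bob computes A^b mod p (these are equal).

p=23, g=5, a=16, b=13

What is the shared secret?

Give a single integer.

A = 5^16 mod 23  (bits of 16 = 10000)
  bit 0 = 1: r = r^2 * 5 mod 23 = 1^2 * 5 = 1*5 = 5
  bit 1 = 0: r = r^2 mod 23 = 5^2 = 2
  bit 2 = 0: r = r^2 mod 23 = 2^2 = 4
  bit 3 = 0: r = r^2 mod 23 = 4^2 = 16
  bit 4 = 0: r = r^2 mod 23 = 16^2 = 3
  -> A = 3
B = 5^13 mod 23  (bits of 13 = 1101)
  bit 0 = 1: r = r^2 * 5 mod 23 = 1^2 * 5 = 1*5 = 5
  bit 1 = 1: r = r^2 * 5 mod 23 = 5^2 * 5 = 2*5 = 10
  bit 2 = 0: r = r^2 mod 23 = 10^2 = 8
  bit 3 = 1: r = r^2 * 5 mod 23 = 8^2 * 5 = 18*5 = 21
  -> B = 21
s = B^a = 21^16 mod 23  (bits of 16 = 10000)
  bit 0 = 1: r = r^2 * 21 mod 23 = 1^2 * 21 = 1*21 = 21
  bit 1 = 0: r = r^2 mod 23 = 21^2 = 4
  bit 2 = 0: r = r^2 mod 23 = 4^2 = 16
  bit 3 = 0: r = r^2 mod 23 = 16^2 = 3
  bit 4 = 0: r = r^2 mod 23 = 3^2 = 9
  -> s = B^a = 9

Answer: 9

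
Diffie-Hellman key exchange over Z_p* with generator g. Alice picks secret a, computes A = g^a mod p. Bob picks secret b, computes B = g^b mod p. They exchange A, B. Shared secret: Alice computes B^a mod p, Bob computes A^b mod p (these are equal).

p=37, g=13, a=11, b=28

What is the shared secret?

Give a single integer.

A = 13^11 mod 37  (bits of 11 = 1011)
  bit 0 = 1: r = r^2 * 13 mod 37 = 1^2 * 13 = 1*13 = 13
  bit 1 = 0: r = r^2 mod 37 = 13^2 = 21
  bit 2 = 1: r = r^2 * 13 mod 37 = 21^2 * 13 = 34*13 = 35
  bit 3 = 1: r = r^2 * 13 mod 37 = 35^2 * 13 = 4*13 = 15
  -> A = 15
B = 13^28 mod 37  (bits of 28 = 11100)
  bit 0 = 1: r = r^2 * 13 mod 37 = 1^2 * 13 = 1*13 = 13
  bit 1 = 1: r = r^2 * 13 mod 37 = 13^2 * 13 = 21*13 = 14
  bit 2 = 1: r = r^2 * 13 mod 37 = 14^2 * 13 = 11*13 = 32
  bit 3 = 0: r = r^2 mod 37 = 32^2 = 25
  bit 4 = 0: r = r^2 mod 37 = 25^2 = 33
  -> B = 33
s = B^a = 33^11 mod 37  (bits of 11 = 1011)
  bit 0 = 1: r = r^2 * 33 mod 37 = 1^2 * 33 = 1*33 = 33
  bit 1 = 0: r = r^2 mod 37 = 33^2 = 16
  bit 2 = 1: r = r^2 * 33 mod 37 = 16^2 * 33 = 34*33 = 12
  bit 3 = 1: r = r^2 * 33 mod 37 = 12^2 * 33 = 33*33 = 16
  -> s = B^a = 16

Answer: 16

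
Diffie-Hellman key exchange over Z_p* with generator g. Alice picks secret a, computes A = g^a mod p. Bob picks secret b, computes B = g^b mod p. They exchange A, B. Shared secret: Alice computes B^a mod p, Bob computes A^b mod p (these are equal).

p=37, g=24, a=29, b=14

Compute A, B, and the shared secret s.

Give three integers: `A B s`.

Answer: 15 25 4

Derivation:
A = 24^29 mod 37  (bits of 29 = 11101)
  bit 0 = 1: r = r^2 * 24 mod 37 = 1^2 * 24 = 1*24 = 24
  bit 1 = 1: r = r^2 * 24 mod 37 = 24^2 * 24 = 21*24 = 23
  bit 2 = 1: r = r^2 * 24 mod 37 = 23^2 * 24 = 11*24 = 5
  bit 3 = 0: r = r^2 mod 37 = 5^2 = 25
  bit 4 = 1: r = r^2 * 24 mod 37 = 25^2 * 24 = 33*24 = 15
  -> A = 15
B = 24^14 mod 37  (bits of 14 = 1110)
  bit 0 = 1: r = r^2 * 24 mod 37 = 1^2 * 24 = 1*24 = 24
  bit 1 = 1: r = r^2 * 24 mod 37 = 24^2 * 24 = 21*24 = 23
  bit 2 = 1: r = r^2 * 24 mod 37 = 23^2 * 24 = 11*24 = 5
  bit 3 = 0: r = r^2 mod 37 = 5^2 = 25
  -> B = 25
s = B^a = 25^29 mod 37  (bits of 29 = 11101)
  bit 0 = 1: r = r^2 * 25 mod 37 = 1^2 * 25 = 1*25 = 25
  bit 1 = 1: r = r^2 * 25 mod 37 = 25^2 * 25 = 33*25 = 11
  bit 2 = 1: r = r^2 * 25 mod 37 = 11^2 * 25 = 10*25 = 28
  bit 3 = 0: r = r^2 mod 37 = 28^2 = 7
  bit 4 = 1: r = r^2 * 25 mod 37 = 7^2 * 25 = 12*25 = 4
  -> s = B^a = 4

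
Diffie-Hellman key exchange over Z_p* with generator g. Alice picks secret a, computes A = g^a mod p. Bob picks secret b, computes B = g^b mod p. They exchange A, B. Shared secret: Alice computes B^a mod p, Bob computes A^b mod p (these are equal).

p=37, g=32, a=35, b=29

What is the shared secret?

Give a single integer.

Answer: 19

Derivation:
A = 32^35 mod 37  (bits of 35 = 100011)
  bit 0 = 1: r = r^2 * 32 mod 37 = 1^2 * 32 = 1*32 = 32
  bit 1 = 0: r = r^2 mod 37 = 32^2 = 25
  bit 2 = 0: r = r^2 mod 37 = 25^2 = 33
  bit 3 = 0: r = r^2 mod 37 = 33^2 = 16
  bit 4 = 1: r = r^2 * 32 mod 37 = 16^2 * 32 = 34*32 = 15
  bit 5 = 1: r = r^2 * 32 mod 37 = 15^2 * 32 = 3*32 = 22
  -> A = 22
B = 32^29 mod 37  (bits of 29 = 11101)
  bit 0 = 1: r = r^2 * 32 mod 37 = 1^2 * 32 = 1*32 = 32
  bit 1 = 1: r = r^2 * 32 mod 37 = 32^2 * 32 = 25*32 = 23
  bit 2 = 1: r = r^2 * 32 mod 37 = 23^2 * 32 = 11*32 = 19
  bit 3 = 0: r = r^2 mod 37 = 19^2 = 28
  bit 4 = 1: r = r^2 * 32 mod 37 = 28^2 * 32 = 7*32 = 2
  -> B = 2
s = B^a = 2^35 mod 37  (bits of 35 = 100011)
  bit 0 = 1: r = r^2 * 2 mod 37 = 1^2 * 2 = 1*2 = 2
  bit 1 = 0: r = r^2 mod 37 = 2^2 = 4
  bit 2 = 0: r = r^2 mod 37 = 4^2 = 16
  bit 3 = 0: r = r^2 mod 37 = 16^2 = 34
  bit 4 = 1: r = r^2 * 2 mod 37 = 34^2 * 2 = 9*2 = 18
  bit 5 = 1: r = r^2 * 2 mod 37 = 18^2 * 2 = 28*2 = 19
  -> s = B^a = 19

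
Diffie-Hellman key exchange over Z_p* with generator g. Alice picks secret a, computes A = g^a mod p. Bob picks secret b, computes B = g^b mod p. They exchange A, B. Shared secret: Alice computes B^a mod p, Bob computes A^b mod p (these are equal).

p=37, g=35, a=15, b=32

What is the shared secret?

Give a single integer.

A = 35^15 mod 37  (bits of 15 = 1111)
  bit 0 = 1: r = r^2 * 35 mod 37 = 1^2 * 35 = 1*35 = 35
  bit 1 = 1: r = r^2 * 35 mod 37 = 35^2 * 35 = 4*35 = 29
  bit 2 = 1: r = r^2 * 35 mod 37 = 29^2 * 35 = 27*35 = 20
  bit 3 = 1: r = r^2 * 35 mod 37 = 20^2 * 35 = 30*35 = 14
  -> A = 14
B = 35^32 mod 37  (bits of 32 = 100000)
  bit 0 = 1: r = r^2 * 35 mod 37 = 1^2 * 35 = 1*35 = 35
  bit 1 = 0: r = r^2 mod 37 = 35^2 = 4
  bit 2 = 0: r = r^2 mod 37 = 4^2 = 16
  bit 3 = 0: r = r^2 mod 37 = 16^2 = 34
  bit 4 = 0: r = r^2 mod 37 = 34^2 = 9
  bit 5 = 0: r = r^2 mod 37 = 9^2 = 7
  -> B = 7
s = B^a = 7^15 mod 37  (bits of 15 = 1111)
  bit 0 = 1: r = r^2 * 7 mod 37 = 1^2 * 7 = 1*7 = 7
  bit 1 = 1: r = r^2 * 7 mod 37 = 7^2 * 7 = 12*7 = 10
  bit 2 = 1: r = r^2 * 7 mod 37 = 10^2 * 7 = 26*7 = 34
  bit 3 = 1: r = r^2 * 7 mod 37 = 34^2 * 7 = 9*7 = 26
  -> s = B^a = 26

Answer: 26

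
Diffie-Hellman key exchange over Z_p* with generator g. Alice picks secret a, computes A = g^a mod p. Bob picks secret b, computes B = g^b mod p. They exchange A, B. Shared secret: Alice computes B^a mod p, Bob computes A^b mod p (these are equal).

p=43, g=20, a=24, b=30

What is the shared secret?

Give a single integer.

A = 20^24 mod 43  (bits of 24 = 11000)
  bit 0 = 1: r = r^2 * 20 mod 43 = 1^2 * 20 = 1*20 = 20
  bit 1 = 1: r = r^2 * 20 mod 43 = 20^2 * 20 = 13*20 = 2
  bit 2 = 0: r = r^2 mod 43 = 2^2 = 4
  bit 3 = 0: r = r^2 mod 43 = 4^2 = 16
  bit 4 = 0: r = r^2 mod 43 = 16^2 = 41
  -> A = 41
B = 20^30 mod 43  (bits of 30 = 11110)
  bit 0 = 1: r = r^2 * 20 mod 43 = 1^2 * 20 = 1*20 = 20
  bit 1 = 1: r = r^2 * 20 mod 43 = 20^2 * 20 = 13*20 = 2
  bit 2 = 1: r = r^2 * 20 mod 43 = 2^2 * 20 = 4*20 = 37
  bit 3 = 1: r = r^2 * 20 mod 43 = 37^2 * 20 = 36*20 = 32
  bit 4 = 0: r = r^2 mod 43 = 32^2 = 35
  -> B = 35
s = B^a = 35^24 mod 43  (bits of 24 = 11000)
  bit 0 = 1: r = r^2 * 35 mod 43 = 1^2 * 35 = 1*35 = 35
  bit 1 = 1: r = r^2 * 35 mod 43 = 35^2 * 35 = 21*35 = 4
  bit 2 = 0: r = r^2 mod 43 = 4^2 = 16
  bit 3 = 0: r = r^2 mod 43 = 16^2 = 41
  bit 4 = 0: r = r^2 mod 43 = 41^2 = 4
  -> s = B^a = 4

Answer: 4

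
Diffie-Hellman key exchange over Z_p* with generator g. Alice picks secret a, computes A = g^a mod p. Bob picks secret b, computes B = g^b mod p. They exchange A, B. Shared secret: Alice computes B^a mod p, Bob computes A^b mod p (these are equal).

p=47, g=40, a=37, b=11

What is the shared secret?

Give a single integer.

Answer: 26

Derivation:
A = 40^37 mod 47  (bits of 37 = 100101)
  bit 0 = 1: r = r^2 * 40 mod 47 = 1^2 * 40 = 1*40 = 40
  bit 1 = 0: r = r^2 mod 47 = 40^2 = 2
  bit 2 = 0: r = r^2 mod 47 = 2^2 = 4
  bit 3 = 1: r = r^2 * 40 mod 47 = 4^2 * 40 = 16*40 = 29
  bit 4 = 0: r = r^2 mod 47 = 29^2 = 42
  bit 5 = 1: r = r^2 * 40 mod 47 = 42^2 * 40 = 25*40 = 13
  -> A = 13
B = 40^11 mod 47  (bits of 11 = 1011)
  bit 0 = 1: r = r^2 * 40 mod 47 = 1^2 * 40 = 1*40 = 40
  bit 1 = 0: r = r^2 mod 47 = 40^2 = 2
  bit 2 = 1: r = r^2 * 40 mod 47 = 2^2 * 40 = 4*40 = 19
  bit 3 = 1: r = r^2 * 40 mod 47 = 19^2 * 40 = 32*40 = 11
  -> B = 11
s = B^a = 11^37 mod 47  (bits of 37 = 100101)
  bit 0 = 1: r = r^2 * 11 mod 47 = 1^2 * 11 = 1*11 = 11
  bit 1 = 0: r = r^2 mod 47 = 11^2 = 27
  bit 2 = 0: r = r^2 mod 47 = 27^2 = 24
  bit 3 = 1: r = r^2 * 11 mod 47 = 24^2 * 11 = 12*11 = 38
  bit 4 = 0: r = r^2 mod 47 = 38^2 = 34
  bit 5 = 1: r = r^2 * 11 mod 47 = 34^2 * 11 = 28*11 = 26
  -> s = B^a = 26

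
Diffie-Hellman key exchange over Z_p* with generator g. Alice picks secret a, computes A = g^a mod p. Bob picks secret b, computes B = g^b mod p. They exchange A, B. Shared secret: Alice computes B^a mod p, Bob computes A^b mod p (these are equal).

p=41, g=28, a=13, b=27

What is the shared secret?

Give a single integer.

Answer: 35

Derivation:
A = 28^13 mod 41  (bits of 13 = 1101)
  bit 0 = 1: r = r^2 * 28 mod 41 = 1^2 * 28 = 1*28 = 28
  bit 1 = 1: r = r^2 * 28 mod 41 = 28^2 * 28 = 5*28 = 17
  bit 2 = 0: r = r^2 mod 41 = 17^2 = 2
  bit 3 = 1: r = r^2 * 28 mod 41 = 2^2 * 28 = 4*28 = 30
  -> A = 30
B = 28^27 mod 41  (bits of 27 = 11011)
  bit 0 = 1: r = r^2 * 28 mod 41 = 1^2 * 28 = 1*28 = 28
  bit 1 = 1: r = r^2 * 28 mod 41 = 28^2 * 28 = 5*28 = 17
  bit 2 = 0: r = r^2 mod 41 = 17^2 = 2
  bit 3 = 1: r = r^2 * 28 mod 41 = 2^2 * 28 = 4*28 = 30
  bit 4 = 1: r = r^2 * 28 mod 41 = 30^2 * 28 = 39*28 = 26
  -> B = 26
s = B^a = 26^13 mod 41  (bits of 13 = 1101)
  bit 0 = 1: r = r^2 * 26 mod 41 = 1^2 * 26 = 1*26 = 26
  bit 1 = 1: r = r^2 * 26 mod 41 = 26^2 * 26 = 20*26 = 28
  bit 2 = 0: r = r^2 mod 41 = 28^2 = 5
  bit 3 = 1: r = r^2 * 26 mod 41 = 5^2 * 26 = 25*26 = 35
  -> s = B^a = 35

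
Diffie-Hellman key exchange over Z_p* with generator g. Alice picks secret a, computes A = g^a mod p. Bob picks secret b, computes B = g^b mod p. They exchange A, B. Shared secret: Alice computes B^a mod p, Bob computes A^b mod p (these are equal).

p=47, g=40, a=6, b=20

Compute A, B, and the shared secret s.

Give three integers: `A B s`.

Answer: 8 37 28

Derivation:
A = 40^6 mod 47  (bits of 6 = 110)
  bit 0 = 1: r = r^2 * 40 mod 47 = 1^2 * 40 = 1*40 = 40
  bit 1 = 1: r = r^2 * 40 mod 47 = 40^2 * 40 = 2*40 = 33
  bit 2 = 0: r = r^2 mod 47 = 33^2 = 8
  -> A = 8
B = 40^20 mod 47  (bits of 20 = 10100)
  bit 0 = 1: r = r^2 * 40 mod 47 = 1^2 * 40 = 1*40 = 40
  bit 1 = 0: r = r^2 mod 47 = 40^2 = 2
  bit 2 = 1: r = r^2 * 40 mod 47 = 2^2 * 40 = 4*40 = 19
  bit 3 = 0: r = r^2 mod 47 = 19^2 = 32
  bit 4 = 0: r = r^2 mod 47 = 32^2 = 37
  -> B = 37
s = B^a = 37^6 mod 47  (bits of 6 = 110)
  bit 0 = 1: r = r^2 * 37 mod 47 = 1^2 * 37 = 1*37 = 37
  bit 1 = 1: r = r^2 * 37 mod 47 = 37^2 * 37 = 6*37 = 34
  bit 2 = 0: r = r^2 mod 47 = 34^2 = 28
  -> s = B^a = 28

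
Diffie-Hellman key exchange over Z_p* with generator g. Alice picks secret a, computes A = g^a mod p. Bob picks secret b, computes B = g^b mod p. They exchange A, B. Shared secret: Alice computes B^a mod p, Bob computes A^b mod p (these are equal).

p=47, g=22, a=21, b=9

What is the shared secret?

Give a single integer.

Answer: 35

Derivation:
A = 22^21 mod 47  (bits of 21 = 10101)
  bit 0 = 1: r = r^2 * 22 mod 47 = 1^2 * 22 = 1*22 = 22
  bit 1 = 0: r = r^2 mod 47 = 22^2 = 14
  bit 2 = 1: r = r^2 * 22 mod 47 = 14^2 * 22 = 8*22 = 35
  bit 3 = 0: r = r^2 mod 47 = 35^2 = 3
  bit 4 = 1: r = r^2 * 22 mod 47 = 3^2 * 22 = 9*22 = 10
  -> A = 10
B = 22^9 mod 47  (bits of 9 = 1001)
  bit 0 = 1: r = r^2 * 22 mod 47 = 1^2 * 22 = 1*22 = 22
  bit 1 = 0: r = r^2 mod 47 = 22^2 = 14
  bit 2 = 0: r = r^2 mod 47 = 14^2 = 8
  bit 3 = 1: r = r^2 * 22 mod 47 = 8^2 * 22 = 17*22 = 45
  -> B = 45
s = B^a = 45^21 mod 47  (bits of 21 = 10101)
  bit 0 = 1: r = r^2 * 45 mod 47 = 1^2 * 45 = 1*45 = 45
  bit 1 = 0: r = r^2 mod 47 = 45^2 = 4
  bit 2 = 1: r = r^2 * 45 mod 47 = 4^2 * 45 = 16*45 = 15
  bit 3 = 0: r = r^2 mod 47 = 15^2 = 37
  bit 4 = 1: r = r^2 * 45 mod 47 = 37^2 * 45 = 6*45 = 35
  -> s = B^a = 35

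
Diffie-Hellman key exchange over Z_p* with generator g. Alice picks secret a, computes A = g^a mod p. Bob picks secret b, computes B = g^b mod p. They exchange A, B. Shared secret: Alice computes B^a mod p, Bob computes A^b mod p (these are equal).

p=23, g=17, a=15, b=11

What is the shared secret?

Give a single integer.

Answer: 22

Derivation:
A = 17^15 mod 23  (bits of 15 = 1111)
  bit 0 = 1: r = r^2 * 17 mod 23 = 1^2 * 17 = 1*17 = 17
  bit 1 = 1: r = r^2 * 17 mod 23 = 17^2 * 17 = 13*17 = 14
  bit 2 = 1: r = r^2 * 17 mod 23 = 14^2 * 17 = 12*17 = 20
  bit 3 = 1: r = r^2 * 17 mod 23 = 20^2 * 17 = 9*17 = 15
  -> A = 15
B = 17^11 mod 23  (bits of 11 = 1011)
  bit 0 = 1: r = r^2 * 17 mod 23 = 1^2 * 17 = 1*17 = 17
  bit 1 = 0: r = r^2 mod 23 = 17^2 = 13
  bit 2 = 1: r = r^2 * 17 mod 23 = 13^2 * 17 = 8*17 = 21
  bit 3 = 1: r = r^2 * 17 mod 23 = 21^2 * 17 = 4*17 = 22
  -> B = 22
s = B^a = 22^15 mod 23  (bits of 15 = 1111)
  bit 0 = 1: r = r^2 * 22 mod 23 = 1^2 * 22 = 1*22 = 22
  bit 1 = 1: r = r^2 * 22 mod 23 = 22^2 * 22 = 1*22 = 22
  bit 2 = 1: r = r^2 * 22 mod 23 = 22^2 * 22 = 1*22 = 22
  bit 3 = 1: r = r^2 * 22 mod 23 = 22^2 * 22 = 1*22 = 22
  -> s = B^a = 22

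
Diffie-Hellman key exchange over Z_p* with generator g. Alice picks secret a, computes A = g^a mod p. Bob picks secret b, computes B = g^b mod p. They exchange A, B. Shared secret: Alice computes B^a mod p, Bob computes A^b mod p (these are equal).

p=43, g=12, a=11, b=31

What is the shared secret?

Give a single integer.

A = 12^11 mod 43  (bits of 11 = 1011)
  bit 0 = 1: r = r^2 * 12 mod 43 = 1^2 * 12 = 1*12 = 12
  bit 1 = 0: r = r^2 mod 43 = 12^2 = 15
  bit 2 = 1: r = r^2 * 12 mod 43 = 15^2 * 12 = 10*12 = 34
  bit 3 = 1: r = r^2 * 12 mod 43 = 34^2 * 12 = 38*12 = 26
  -> A = 26
B = 12^31 mod 43  (bits of 31 = 11111)
  bit 0 = 1: r = r^2 * 12 mod 43 = 1^2 * 12 = 1*12 = 12
  bit 1 = 1: r = r^2 * 12 mod 43 = 12^2 * 12 = 15*12 = 8
  bit 2 = 1: r = r^2 * 12 mod 43 = 8^2 * 12 = 21*12 = 37
  bit 3 = 1: r = r^2 * 12 mod 43 = 37^2 * 12 = 36*12 = 2
  bit 4 = 1: r = r^2 * 12 mod 43 = 2^2 * 12 = 4*12 = 5
  -> B = 5
s = B^a = 5^11 mod 43  (bits of 11 = 1011)
  bit 0 = 1: r = r^2 * 5 mod 43 = 1^2 * 5 = 1*5 = 5
  bit 1 = 0: r = r^2 mod 43 = 5^2 = 25
  bit 2 = 1: r = r^2 * 5 mod 43 = 25^2 * 5 = 23*5 = 29
  bit 3 = 1: r = r^2 * 5 mod 43 = 29^2 * 5 = 24*5 = 34
  -> s = B^a = 34

Answer: 34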